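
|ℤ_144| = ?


ℤ_n has n elements.

|ℤ_144| = 144


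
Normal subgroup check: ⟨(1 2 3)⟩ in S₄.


H = ⟨(1 2 3)⟩ in S₄
(1 4)(1 2 3)(1 4)⁻¹ = (4 2 3) ∉ ⟨(1 2 3)⟩

No, not a normal subgroup


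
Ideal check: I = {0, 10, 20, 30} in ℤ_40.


Check ideal conditions for I = {0, 10, 20, 30} in ℤ_40:
(1) I is an additive subgroup? Yes
(2) For r ∈ ℤ_40 and a ∈ I: r·a ∈ I? Yes

Yes, I is an ideal of ℤ_40


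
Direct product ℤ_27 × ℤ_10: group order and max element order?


|ℤ_27 × ℤ_10| = 27 × 10 = 270
Max element order = lcm(27,10) = 270
Cyclic? Yes (gcd=1)

|ℤ_27×ℤ_10| = 270, max element order = 270


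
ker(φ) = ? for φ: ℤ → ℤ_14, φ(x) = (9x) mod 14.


Kernel = preimage of identity
ker(φ) = {x ∈ ℤ : 9x ≡ 0 (mod 14)}. gcd(9,14) = 1, so 9x ≡ 0 (mod 14) ⟺ x ≡ 0 (mod 14/1 = 14). Hence ker(φ) = 14ℤ

ker(φ) = 14ℤ


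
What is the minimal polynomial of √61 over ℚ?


√61 satisfies x² - 61 = 0, irreducible over ℚ since 61 is squarefree

Minimal polynomial: x² - 61


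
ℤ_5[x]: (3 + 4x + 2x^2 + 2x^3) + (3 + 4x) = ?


Add coefficients mod 5:
x^0: 3 + 3 = 1 (mod 5)
x^1: 4 + 4 = 3 (mod 5)
x^2: 2 + 0 = 2 (mod 5)
x^3: 2 + 0 = 2 (mod 5)
Result: 1 + 3x + 2x^2 + 2x^3

f + g = 1 + 3x + 2x^2 + 2x^3


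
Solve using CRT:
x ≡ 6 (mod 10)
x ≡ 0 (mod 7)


m₁ = 10, m₂ = 7, gcd = 1, so CRT applies. M = m₁·m₂ = 70
Let M₁ = M/m₁ = 7, M₂ = M/m₂ = 10
Find y₁ ≡ M₁⁻¹ (mod m₁): 7⁻¹ ≡ 3 (mod 10)
Find y₂ ≡ M₂⁻¹ (mod m₂): 10⁻¹ ≡ 5 (mod 7)
x = a₁·M₁·y₁ + a₂·M₂·y₂ = 6·7·3 + 0·10·5 = 126
Reduce mod 70: x ≡ 56
Check: 56 mod 10 = 6 ✓, 56 mod 7 = 0 ✓

x ≡ 56 (mod 70)


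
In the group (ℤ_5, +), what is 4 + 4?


Operation: addition mod 5
4 + 4 = (a + b) mod 5 with a = 4, b = 4

4 + 4 = 3


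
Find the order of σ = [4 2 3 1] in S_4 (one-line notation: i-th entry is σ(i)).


Cycle decomposition: (1 4)
Cycle lengths: 2
Order = lcm(2) = 2

ord(σ) = 2


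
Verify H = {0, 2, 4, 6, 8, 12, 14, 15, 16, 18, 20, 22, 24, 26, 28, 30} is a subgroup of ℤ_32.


Subgroup test for H = {0, 2, 4, 6, 8, 12, 14, 15, 16, 18, 20, 22, 24, 26, 28, 30} in (ℤ_32, +):
(1) 0 ∈ H? Yes
(2) Closure: for all a,b ∈ H, (a+b) mod 32 ∈ H? No  [counterexample: 2 + 8 = 10 ∉ H]
(3) Inverses: for all a ∈ H, -a mod 32 ∈ H? No

No, H is not a subgroup of ℤ_32


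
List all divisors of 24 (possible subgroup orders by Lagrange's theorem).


Lagrange's theorem: |H| divides |G|
|G| = 24
Divisors of 24: 1, 2, 3, 4, 6, 8, 12, 24

Possible subgroup orders: {1, 2, 3, 4, 6, 8, 12, 24}


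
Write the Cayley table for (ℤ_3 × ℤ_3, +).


Elements: {(0,0), (0,1), (0,2), (1,0), (1,1), (1,2), (2,0), (2,1), (2,2)}
Operation: componentwise addition mod (3, 3)
Entry (a, b) = ((a₁+b₁) mod 3, (a₂+b₂) mod 3)

Cayley table:
      | (0,0) | (0,1) | (0,2) | (1,0) | (1,1) | (1,2) | (2,0) | (2,1) | (2,2)
(0,0) | (0,0) | (0,1) | (0,2) | (1,0) | (1,1) | (1,2) | (2,0) | (2,1) | (2,2)
(0,1) | (0,1) | (0,2) | (0,0) | (1,1) | (1,2) | (1,0) | (2,1) | (2,2) | (2,0)
(0,2) | (0,2) | (0,0) | (0,1) | (1,2) | (1,0) | (1,1) | (2,2) | (2,0) | (2,1)
(1,0) | (1,0) | (1,1) | (1,2) | (2,0) | (2,1) | (2,2) | (0,0) | (0,1) | (0,2)
(1,1) | (1,1) | (1,2) | (1,0) | (2,1) | (2,2) | (2,0) | (0,1) | (0,2) | (0,0)
(1,2) | (1,2) | (1,0) | (1,1) | (2,2) | (2,0) | (2,1) | (0,2) | (0,0) | (0,1)
(2,0) | (2,0) | (2,1) | (2,2) | (0,0) | (0,1) | (0,2) | (1,0) | (1,1) | (1,2)
(2,1) | (2,1) | (2,2) | (2,0) | (0,1) | (0,2) | (0,0) | (1,1) | (1,2) | (1,0)
(2,2) | (2,2) | (2,0) | (2,1) | (0,2) | (0,0) | (0,1) | (1,2) | (1,0) | (1,1)


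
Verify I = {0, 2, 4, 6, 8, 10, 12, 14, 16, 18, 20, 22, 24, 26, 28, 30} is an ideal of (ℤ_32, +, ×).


Check ideal conditions for I = {0, 2, 4, 6, 8, 10, 12, 14, 16, 18, 20, 22, 24, 26, 28, 30} in ℤ_32:
(1) I is an additive subgroup? Yes
(2) For r ∈ ℤ_32 and a ∈ I: r·a ∈ I? Yes

Yes, I is an ideal of ℤ_32


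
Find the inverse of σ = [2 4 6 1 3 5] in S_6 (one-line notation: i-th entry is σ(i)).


To find σ⁻¹, swap domain and range:
σ(1) = 2 → σ⁻¹(2) = 1
σ(2) = 4 → σ⁻¹(4) = 2
σ(3) = 6 → σ⁻¹(6) = 3
σ(4) = 1 → σ⁻¹(1) = 4
σ(5) = 3 → σ⁻¹(3) = 5
σ(6) = 5 → σ⁻¹(5) = 6

σ⁻¹ = [4 1 5 2 6 3]


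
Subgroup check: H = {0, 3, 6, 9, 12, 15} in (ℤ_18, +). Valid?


Subgroup test for H = {0, 3, 6, 9, 12, 15} in (ℤ_18, +):
(1) 0 ∈ H? Yes
(2) Closure: for all a,b ∈ H, (a+b) mod 18 ∈ H? Yes
(3) Inverses: for all a ∈ H, -a mod 18 ∈ H? Yes

Yes, H is a subgroup of ℤ_18


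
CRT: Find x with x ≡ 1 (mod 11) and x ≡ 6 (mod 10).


m₁ = 11, m₂ = 10, gcd = 1, so CRT applies. M = m₁·m₂ = 110
Let M₁ = M/m₁ = 10, M₂ = M/m₂ = 11
Find y₁ ≡ M₁⁻¹ (mod m₁): 10⁻¹ ≡ 10 (mod 11)
Find y₂ ≡ M₂⁻¹ (mod m₂): 11⁻¹ ≡ 1 (mod 10)
x = a₁·M₁·y₁ + a₂·M₂·y₂ = 1·10·10 + 6·11·1 = 166
Reduce mod 110: x ≡ 56
Check: 56 mod 11 = 1 ✓, 56 mod 10 = 6 ✓

x ≡ 56 (mod 110)


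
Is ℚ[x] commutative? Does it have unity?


Polynomial ring over ℚ (an integral domain) is a commutative integral domain with unity 1
Commutative: Yes
Integral domain: Yes
Has unity: Yes

ℚ[x]: Commutative=Yes, Unity=Yes


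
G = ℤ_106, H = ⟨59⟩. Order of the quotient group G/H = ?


|⟨59⟩| = n / gcd(59, 106) = 106 / 1 = 106
H is normal (ℤ_106 is abelian).
|G/H| = |G| / |H| = 106 / 106 = 1

|G/H| = 1


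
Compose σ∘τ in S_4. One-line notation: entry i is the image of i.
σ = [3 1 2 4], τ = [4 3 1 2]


σ∘τ: apply τ first, then σ
1 →τ 4 →σ 4
2 →τ 3 →σ 2
3 →τ 1 →σ 3
4 →τ 2 →σ 1

σ∘τ = [4 2 3 1]


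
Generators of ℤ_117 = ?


g generates ℤ_n iff gcd(g,n) = 1
Prime factors of 117: 3, 13
Generators are g ∈ {1,...,116} not divisible by any of these primes.
Generators: {1, 2, 4, 5, 7, 8, 10, 11, 14, 16, 17, 19, 20, 22, 23, 25, 28, 29, 31, 32, 34, 35, 37, 38, 40, 41, 43, 44, 46, 47, 49, 50, 53, 55, 56, 58, 59, 61, 62, 64, 67, 68, 70, 71, 73, 74, 76, 77, 79, 80, 82, 83, 85, 86, 88, 89, 92, 94, 95, 97, 98, 100, 101, 103, 106, 107, 109, 110, 112, 113, 115, 116}
Number of generators = φ(117) = 72

Generators of ℤ_117 = {1, 2, 4, 5, 7, 8, 10, 11, 14, 16, 17, 19, 20, 22, 23, 25, 28, 29, 31, 32, 34, 35, 37, 38, 40, 41, 43, 44, 46, 47, 49, 50, 53, 55, 56, 58, 59, 61, 62, 64, 67, 68, 70, 71, 73, 74, 76, 77, 79, 80, 82, 83, 85, 86, 88, 89, 92, 94, 95, 97, 98, 100, 101, 103, 106, 107, 109, 110, 112, 113, 115, 116}


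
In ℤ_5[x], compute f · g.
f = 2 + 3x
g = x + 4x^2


Expand and collect like terms; reduce coefficients mod 5:
x^0: 2·0 = 0 ≡ 0 (mod 5)
x^1: 2·1 + 3·0 = 2 ≡ 2 (mod 5)
x^2: 2·4 + 3·1 = 11 ≡ 1 (mod 5)
x^3: 3·4 = 12 ≡ 2 (mod 5)
Result: 2x + x^2 + 2x^3

f · g = 2x + x^2 + 2x^3


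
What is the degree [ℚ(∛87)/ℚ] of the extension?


∛87 has minimal polynomial x³ - 87 (irreducible over ℚ since 87 is not a perfect cube)

[ℚ(∛87)/ℚ] = 3


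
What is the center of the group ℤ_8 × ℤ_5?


Z(G) = {g ∈ G | gx = xg for all x ∈ G}
Direct product of abelian groups is abelian, so Z(G) = G

Z(ℤ_8 × ℤ_5) = ℤ_8 × ℤ_5


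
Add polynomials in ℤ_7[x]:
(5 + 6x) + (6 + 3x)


Add coefficients mod 7:
x^0: 5 + 6 = 4 (mod 7)
x^1: 6 + 3 = 2 (mod 7)
Result: 4 + 2x

f + g = 4 + 2x


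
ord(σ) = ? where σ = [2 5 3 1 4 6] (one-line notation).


Cycle decomposition: (1 2 5 4)
Cycle lengths: 4
Order = lcm(4) = 4

ord(σ) = 4


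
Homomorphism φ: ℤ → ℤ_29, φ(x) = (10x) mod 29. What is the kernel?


Kernel = preimage of identity
ker(φ) = {x ∈ ℤ : 10x ≡ 0 (mod 29)}. gcd(10,29) = 1, so 10x ≡ 0 (mod 29) ⟺ x ≡ 0 (mod 29/1 = 29). Hence ker(φ) = 29ℤ

ker(φ) = 29ℤ


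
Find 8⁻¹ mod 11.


Use the extended Euclidean algorithm to write 1 = 8·s + 11·t; then s mod 11 is the inverse.
Euclidean algorithm:
  8 = 0·11 + 8
  11 = 1·8 + 3
  8 = 2·3 + 2
  3 = 1·2 + 1
  2 = 2·1 + 0
gcd(8,11) = 1
Back-substitution gives: 8·(-4) + 11·(3) = 1
So 8⁻¹ ≡ -4 ≡ 7 (mod 11)
Check: 8 × 7 = 56 ≡ 1 (mod 11) ✓

8⁻¹ ≡ 7 (mod 11)


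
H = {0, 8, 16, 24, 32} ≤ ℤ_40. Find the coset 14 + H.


14 + H = {14 + h (mod 40) : h ∈ H}
14+0=14, 14+8=22, 14+16=30, 14+24=38, 14+32=6
14 + H = {6, 14, 22, 30, 38} = 6 + H

14 + H = {6, 14, 22, 30, 38}


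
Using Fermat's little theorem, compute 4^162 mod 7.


Fermat's little theorem: if p is prime and gcd(a,p)=1, then a^(p-1) ≡ 1 (mod p)
p = 7 is prime, gcd(4,7) = 1
Reduce exponent: 162 mod 6 = 0
So 4^162 ≡ 4^0 (mod 7)
4^0 = 1

4^162 ≡ 1 (mod 7)


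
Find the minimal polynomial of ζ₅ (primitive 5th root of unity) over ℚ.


ζ₅ is a root of Φ₅(x) = x⁴ + x³ + x² + x + 1, irreducible over ℚ

Minimal polynomial: x⁴ + x³ + x² + x + 1


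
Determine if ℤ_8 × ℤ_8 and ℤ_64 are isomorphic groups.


Comparing ℤ_8 × ℤ_8 and ℤ_64:
gcd(8,8) = 8 ≠ 1. Max element order in ℤ_8×ℤ_8 is lcm(8,8) = 8 < 64, so it has no element of order 64

No, ℤ_8 × ℤ_8 ≇ ℤ_64


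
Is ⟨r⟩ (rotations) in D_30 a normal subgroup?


H = ⟨r⟩ (rotations) in D_30
The rotation subgroup ⟨r⟩ has index 2 in D_30, so it is normal

Yes, normal subgroup


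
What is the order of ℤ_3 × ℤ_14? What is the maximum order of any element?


|ℤ_3 × ℤ_14| = 3 × 14 = 42
Max element order = lcm(3,14) = 42
Cyclic? Yes (gcd=1)

|ℤ_3×ℤ_14| = 42, max element order = 42


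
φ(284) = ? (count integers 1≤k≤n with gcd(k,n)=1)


Factor n: 284 = 2^2 × 71
φ(n) = n · ∏(1 - 1/p) over distinct primes p | n
φ(284) = 284 · (1 - 1/2) · (1 - 1/71) = 140

φ(284) = 140


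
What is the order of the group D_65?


|D_n| = 2n (n rotations and n reflections)
|D_65| = 2×65 = 130

|D_65| = 130


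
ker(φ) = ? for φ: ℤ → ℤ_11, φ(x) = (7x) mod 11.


Kernel = preimage of identity
ker(φ) = {x ∈ ℤ : 7x ≡ 0 (mod 11)}. gcd(7,11) = 1, so 7x ≡ 0 (mod 11) ⟺ x ≡ 0 (mod 11/1 = 11). Hence ker(φ) = 11ℤ

ker(φ) = 11ℤ


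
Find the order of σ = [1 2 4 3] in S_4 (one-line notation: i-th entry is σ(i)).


Cycle decomposition: (3 4)
Cycle lengths: 2
Order = lcm(2) = 2

ord(σ) = 2


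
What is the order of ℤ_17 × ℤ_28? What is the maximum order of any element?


|ℤ_17 × ℤ_28| = 17 × 28 = 476
Max element order = lcm(17,28) = 476
Cyclic? Yes (gcd=1)

|ℤ_17×ℤ_28| = 476, max element order = 476


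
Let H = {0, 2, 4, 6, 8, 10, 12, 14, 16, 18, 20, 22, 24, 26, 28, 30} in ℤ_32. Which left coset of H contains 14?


14 + H = {14 + h (mod 32) : h ∈ H}
14+0=14, 14+2=16, 14+4=18, 14+6=20, 14+8=22, 14+10=24, 14+12=26, 14+14=28, 14+16=30, 14+18=0, 14+20=2, 14+22=4, 14+24=6, 14+26=8, 14+28=10, 14+30=12
14 + H = {0, 2, 4, 6, 8, 10, 12, 14, 16, 18, 20, 22, 24, 26, 28, 30} = 0 + H

14 + H = {0, 2, 4, 6, 8, 10, 12, 14, 16, 18, 20, 22, 24, 26, 28, 30}


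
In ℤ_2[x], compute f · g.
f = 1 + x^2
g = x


Expand and collect like terms; reduce coefficients mod 2:
x^0: 1·0 = 0 ≡ 0 (mod 2)
x^1: 1·1 + 0·0 = 1 ≡ 1 (mod 2)
x^2: 0·1 + 1·0 = 0 ≡ 0 (mod 2)
x^3: 1·1 = 1 ≡ 1 (mod 2)
Result: x + x^3

f · g = x + x^3


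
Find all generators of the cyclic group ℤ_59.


g generates ℤ_n iff gcd(g,n) = 1
Prime factors of 59: 59
Generators are g ∈ {1,...,58} not divisible by any of these primes.
Generators: {1, 2, 3, 4, 5, 6, 7, 8, 9, 10, 11, 12, 13, 14, 15, 16, 17, 18, 19, 20, 21, 22, 23, 24, 25, 26, 27, 28, 29, 30, 31, 32, 33, 34, 35, 36, 37, 38, 39, 40, 41, 42, 43, 44, 45, 46, 47, 48, 49, 50, 51, 52, 53, 54, 55, 56, 57, 58}
Number of generators = φ(59) = 58

Generators of ℤ_59 = {1, 2, 3, 4, 5, 6, 7, 8, 9, 10, 11, 12, 13, 14, 15, 16, 17, 18, 19, 20, 21, 22, 23, 24, 25, 26, 27, 28, 29, 30, 31, 32, 33, 34, 35, 36, 37, 38, 39, 40, 41, 42, 43, 44, 45, 46, 47, 48, 49, 50, 51, 52, 53, 54, 55, 56, 57, 58}


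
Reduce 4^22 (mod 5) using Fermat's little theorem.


Fermat's little theorem: if p is prime and gcd(a,p)=1, then a^(p-1) ≡ 1 (mod p)
p = 5 is prime, gcd(4,5) = 1
Reduce exponent: 22 mod 4 = 2
So 4^22 ≡ 4^2 (mod 5)
4^2 mod 5 = 1

4^22 ≡ 1 (mod 5)


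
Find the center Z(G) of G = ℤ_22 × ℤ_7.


Z(G) = {g ∈ G | gx = xg for all x ∈ G}
Direct product of abelian groups is abelian, so Z(G) = G

Z(ℤ_22 × ℤ_7) = ℤ_22 × ℤ_7


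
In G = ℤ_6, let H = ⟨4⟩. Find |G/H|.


|⟨4⟩| = n / gcd(4, 6) = 6 / 2 = 3
H is normal (ℤ_6 is abelian).
|G/H| = |G| / |H| = 6 / 3 = 2

|G/H| = 2


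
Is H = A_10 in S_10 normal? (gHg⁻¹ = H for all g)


H = A_10 in S_10
A_10 has index 2 in S_10, and every subgroup of index 2 is normal

Yes, normal subgroup


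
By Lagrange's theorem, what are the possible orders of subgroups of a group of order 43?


Lagrange's theorem: |H| divides |G|
|G| = 43
Divisors of 43: 1, 43

Possible subgroup orders: {1, 43}


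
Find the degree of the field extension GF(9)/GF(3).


GF(9) = GF(3^2), so the extension degree is 2

[GF(9)/GF(3)] = 2


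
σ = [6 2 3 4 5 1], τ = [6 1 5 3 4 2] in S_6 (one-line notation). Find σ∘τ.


σ∘τ: apply τ first, then σ
1 →τ 6 →σ 1
2 →τ 1 →σ 6
3 →τ 5 →σ 5
4 →τ 3 →σ 3
5 →τ 4 →σ 4
6 →τ 2 →σ 2

σ∘τ = [1 6 5 3 4 2]


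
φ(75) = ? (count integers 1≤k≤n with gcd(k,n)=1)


Factor n: 75 = 3 × 5^2
φ(n) = n · ∏(1 - 1/p) over distinct primes p | n
φ(75) = 75 · (1 - 1/3) · (1 - 1/5) = 40

φ(75) = 40


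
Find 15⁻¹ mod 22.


Use the extended Euclidean algorithm to write 1 = 15·s + 22·t; then s mod 22 is the inverse.
Euclidean algorithm:
  15 = 0·22 + 15
  22 = 1·15 + 7
  15 = 2·7 + 1
  7 = 7·1 + 0
gcd(15,22) = 1
Back-substitution gives: 15·(3) + 22·(-2) = 1
So 15⁻¹ ≡ 3 ≡ 3 (mod 22)
Check: 15 × 3 = 45 ≡ 1 (mod 22) ✓

15⁻¹ ≡ 3 (mod 22)


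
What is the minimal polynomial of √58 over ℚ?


√58 satisfies x² - 58 = 0, irreducible over ℚ since 58 is squarefree

Minimal polynomial: x² - 58


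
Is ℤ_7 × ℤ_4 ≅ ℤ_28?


Comparing ℤ_7 × ℤ_4 and ℤ_28:
gcd(7,4) = 1, so ℤ_7 × ℤ_4 ≅ ℤ_28 (CRT)

Yes, ℤ_7 × ℤ_4 ≅ ℤ_28


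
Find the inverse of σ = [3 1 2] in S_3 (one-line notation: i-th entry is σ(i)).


To find σ⁻¹, swap domain and range:
σ(1) = 3 → σ⁻¹(3) = 1
σ(2) = 1 → σ⁻¹(1) = 2
σ(3) = 2 → σ⁻¹(2) = 3

σ⁻¹ = [2 3 1]


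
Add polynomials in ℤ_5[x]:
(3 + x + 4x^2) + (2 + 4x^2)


Add coefficients mod 5:
x^0: 3 + 2 = 0 (mod 5)
x^1: 1 + 0 = 1 (mod 5)
x^2: 4 + 4 = 3 (mod 5)
Result: x + 3x^2

f + g = x + 3x^2


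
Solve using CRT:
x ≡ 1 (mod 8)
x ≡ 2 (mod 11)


m₁ = 8, m₂ = 11, gcd = 1, so CRT applies. M = m₁·m₂ = 88
Let M₁ = M/m₁ = 11, M₂ = M/m₂ = 8
Find y₁ ≡ M₁⁻¹ (mod m₁): 11⁻¹ ≡ 3 (mod 8)
Find y₂ ≡ M₂⁻¹ (mod m₂): 8⁻¹ ≡ 7 (mod 11)
x = a₁·M₁·y₁ + a₂·M₂·y₂ = 1·11·3 + 2·8·7 = 145
Reduce mod 88: x ≡ 57
Check: 57 mod 8 = 1 ✓, 57 mod 11 = 2 ✓

x ≡ 57 (mod 88)


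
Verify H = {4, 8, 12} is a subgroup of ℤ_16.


Subgroup test for H = {4, 8, 12} in (ℤ_16, +):
(1) 0 ∈ H? No
(2) Closure: for all a,b ∈ H, (a+b) mod 16 ∈ H? No  [counterexample: 4 + 12 = 0 ∉ H]
(3) Inverses: for all a ∈ H, -a mod 16 ∈ H? Yes

No, H is not a subgroup of ℤ_16


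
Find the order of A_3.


|A_n| = n!/2 (even permutations)
|A_3| = 3!/2 = 6/2 = 3

|A_3| = 3


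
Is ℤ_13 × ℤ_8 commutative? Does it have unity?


Direct product ring; commutative with unity (1,1); but (1,0)·(0,1) = (0,0) gives zero divisors, so not an integral domain
Commutative: Yes
Integral domain: No
Has unity: Yes

ℤ_13 × ℤ_8: Commutative=Yes, Unity=Yes


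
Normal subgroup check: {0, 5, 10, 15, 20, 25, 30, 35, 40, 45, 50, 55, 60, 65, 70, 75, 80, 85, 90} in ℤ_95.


H = {0, 5, 10, 15, 20, 25, 30, 35, 40, 45, 50, 55, 60, 65, 70, 75, 80, 85, 90} in ℤ_95
ℤ_95 is abelian; every subgroup of an abelian group is normal

Yes, normal subgroup


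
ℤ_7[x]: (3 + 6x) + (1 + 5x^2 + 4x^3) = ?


Add coefficients mod 7:
x^0: 3 + 1 = 4 (mod 7)
x^1: 6 + 0 = 6 (mod 7)
x^2: 0 + 5 = 5 (mod 7)
x^3: 0 + 4 = 4 (mod 7)
Result: 4 + 6x + 5x^2 + 4x^3

f + g = 4 + 6x + 5x^2 + 4x^3


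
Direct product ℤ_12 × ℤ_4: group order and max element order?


|ℤ_12 × ℤ_4| = 12 × 4 = 48
Max element order = lcm(12,4) = 12
Cyclic? No (gcd=4)

|ℤ_12×ℤ_4| = 48, max element order = 12


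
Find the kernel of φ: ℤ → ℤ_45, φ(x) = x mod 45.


Kernel = preimage of identity
ker(φ) = {x ∈ ℤ : x ≡ 0 (mod 45)} = 45ℤ = {0, ±45, ±90, ...}

ker(φ) = 45ℤ


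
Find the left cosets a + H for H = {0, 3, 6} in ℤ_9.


H = {0, 3, 6}, |H| = 3
Number of cosets = |G|/|H| = 9/3 = 3
0 + H = {0, 3, 6}
1 + H = {1, 4, 7}
2 + H = {2, 5, 8}

Cosets: 0+H={0,3,6}; 1+H={1,4,7}; 2+H={2,5,8}


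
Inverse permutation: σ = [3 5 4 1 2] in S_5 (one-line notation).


To find σ⁻¹, swap domain and range:
σ(1) = 3 → σ⁻¹(3) = 1
σ(2) = 5 → σ⁻¹(5) = 2
σ(3) = 4 → σ⁻¹(4) = 3
σ(4) = 1 → σ⁻¹(1) = 4
σ(5) = 2 → σ⁻¹(2) = 5

σ⁻¹ = [4 5 1 3 2]


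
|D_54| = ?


|D_n| = 2n (n rotations and n reflections)
|D_54| = 2×54 = 108

|D_54| = 108


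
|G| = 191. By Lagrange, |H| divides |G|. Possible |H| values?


Lagrange's theorem: |H| divides |G|
|G| = 191
Divisors of 191: 1, 191

Possible subgroup orders: {1, 191}


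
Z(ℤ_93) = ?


Z(G) = {g ∈ G | gx = xg for all x ∈ G}
ℤ_93 is abelian, so Z(G) = G

Z(ℤ_93) = ℤ_93


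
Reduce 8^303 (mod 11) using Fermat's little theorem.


Fermat's little theorem: if p is prime and gcd(a,p)=1, then a^(p-1) ≡ 1 (mod p)
p = 11 is prime, gcd(8,11) = 1
Reduce exponent: 303 mod 10 = 3
So 8^303 ≡ 8^3 (mod 11)
8^3 mod 11 = 6

8^303 ≡ 6 (mod 11)


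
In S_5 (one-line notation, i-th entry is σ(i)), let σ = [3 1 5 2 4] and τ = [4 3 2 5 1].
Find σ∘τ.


σ∘τ: apply τ first, then σ
1 →τ 4 →σ 2
2 →τ 3 →σ 5
3 →τ 2 →σ 1
4 →τ 5 →σ 4
5 →τ 1 →σ 3

σ∘τ = [2 5 1 4 3]


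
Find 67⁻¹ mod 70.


Use the extended Euclidean algorithm to write 1 = 67·s + 70·t; then s mod 70 is the inverse.
Euclidean algorithm:
  67 = 0·70 + 67
  70 = 1·67 + 3
  67 = 22·3 + 1
  3 = 3·1 + 0
gcd(67,70) = 1
Back-substitution gives: 67·(23) + 70·(-22) = 1
So 67⁻¹ ≡ 23 ≡ 23 (mod 70)
Check: 67 × 23 = 1541 ≡ 1 (mod 70) ✓

67⁻¹ ≡ 23 (mod 70)


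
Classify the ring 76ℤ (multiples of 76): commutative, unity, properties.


76ℤ is a commutative ring under +,× but has no multiplicative identity (1 ∉ 76ℤ); it has no zero divisors, but without unity it is not an integral domain
Commutative: Yes
Integral domain: No
Has unity: No

76ℤ (multiples of 76): Commutative=Yes, Unity=No


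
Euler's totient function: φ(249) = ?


Factor n: 249 = 3 × 83
φ(n) = n · ∏(1 - 1/p) over distinct primes p | n
φ(249) = 249 · (1 - 1/3) · (1 - 1/83) = 164

φ(249) = 164


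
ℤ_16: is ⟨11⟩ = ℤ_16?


g generates ℤ_n iff gcd(g, n) = 1
gcd(11, 16) = 1
Since gcd = 1, 11 is a generator.

Yes, 11 generates ℤ_16


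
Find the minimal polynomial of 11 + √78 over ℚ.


Let α = 11 + √78. Then α - 11 = √78, so (α - 11)² = 78, giving α² - 22α + 43 = 0. Degree 2 and α ∉ ℚ, so this is the minimal polynomial.

Minimal polynomial: x² - 22x + 43


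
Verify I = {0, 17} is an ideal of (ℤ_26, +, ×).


Check ideal conditions for I = {0, 17} in ℤ_26:
(1) I is an additive subgroup? No
(2) For r ∈ ℤ_26 and a ∈ I: r·a ∈ I? No  [counterexample: r=2, a=17, r·a mod 26 = 8 ∉ I]

No, I is not an ideal of ℤ_26


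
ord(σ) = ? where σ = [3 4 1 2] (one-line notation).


Cycle decomposition: (1 3) (2 4)
Cycle lengths: 2, 2
Order = lcm(2, 2) = 2

ord(σ) = 2


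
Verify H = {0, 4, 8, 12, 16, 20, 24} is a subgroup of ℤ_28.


Subgroup test for H = {0, 4, 8, 12, 16, 20, 24} in (ℤ_28, +):
(1) 0 ∈ H? Yes
(2) Closure: for all a,b ∈ H, (a+b) mod 28 ∈ H? Yes
(3) Inverses: for all a ∈ H, -a mod 28 ∈ H? Yes

Yes, H is a subgroup of ℤ_28


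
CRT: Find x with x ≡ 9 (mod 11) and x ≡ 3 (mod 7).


m₁ = 11, m₂ = 7, gcd = 1, so CRT applies. M = m₁·m₂ = 77
Let M₁ = M/m₁ = 7, M₂ = M/m₂ = 11
Find y₁ ≡ M₁⁻¹ (mod m₁): 7⁻¹ ≡ 8 (mod 11)
Find y₂ ≡ M₂⁻¹ (mod m₂): 11⁻¹ ≡ 2 (mod 7)
x = a₁·M₁·y₁ + a₂·M₂·y₂ = 9·7·8 + 3·11·2 = 570
Reduce mod 77: x ≡ 31
Check: 31 mod 11 = 9 ✓, 31 mod 7 = 3 ✓

x ≡ 31 (mod 77)


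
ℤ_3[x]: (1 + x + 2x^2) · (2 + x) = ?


Expand and collect like terms; reduce coefficients mod 3:
x^0: 1·2 = 2 ≡ 2 (mod 3)
x^1: 1·1 + 1·2 = 3 ≡ 0 (mod 3)
x^2: 1·1 + 2·2 = 5 ≡ 2 (mod 3)
x^3: 2·1 = 2 ≡ 2 (mod 3)
Result: 2 + 2x^2 + 2x^3

f · g = 2 + 2x^2 + 2x^3


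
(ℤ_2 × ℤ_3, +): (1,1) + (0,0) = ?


Operation: componentwise addition mod (2, 3)
(1,1) + (0,0) = ((a₁+b₁) mod 2, (a₂+b₂) mod 3) with a = (1,1), b = (0,0)

(1,1) + (0,0) = (1,1)


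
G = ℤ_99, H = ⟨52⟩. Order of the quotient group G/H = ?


|⟨52⟩| = n / gcd(52, 99) = 99 / 1 = 99
H is normal (ℤ_99 is abelian).
|G/H| = |G| / |H| = 99 / 99 = 1

|G/H| = 1


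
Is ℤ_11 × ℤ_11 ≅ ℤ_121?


Comparing ℤ_11 × ℤ_11 and ℤ_121:
gcd(11,11) = 11 ≠ 1. Max element order in ℤ_11×ℤ_11 is lcm(11,11) = 11 < 121, so it has no element of order 121

No, ℤ_11 × ℤ_11 ≇ ℤ_121


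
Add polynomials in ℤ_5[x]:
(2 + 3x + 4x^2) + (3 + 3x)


Add coefficients mod 5:
x^0: 2 + 3 = 0 (mod 5)
x^1: 3 + 3 = 1 (mod 5)
x^2: 4 + 0 = 4 (mod 5)
Result: x + 4x^2

f + g = x + 4x^2


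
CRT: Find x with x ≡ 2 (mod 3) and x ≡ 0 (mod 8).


m₁ = 3, m₂ = 8, gcd = 1, so CRT applies. M = m₁·m₂ = 24
Let M₁ = M/m₁ = 8, M₂ = M/m₂ = 3
Find y₁ ≡ M₁⁻¹ (mod m₁): 8⁻¹ ≡ 2 (mod 3)
Find y₂ ≡ M₂⁻¹ (mod m₂): 3⁻¹ ≡ 3 (mod 8)
x = a₁·M₁·y₁ + a₂·M₂·y₂ = 2·8·2 + 0·3·3 = 32
Reduce mod 24: x ≡ 8
Check: 8 mod 3 = 2 ✓, 8 mod 8 = 0 ✓

x ≡ 8 (mod 24)


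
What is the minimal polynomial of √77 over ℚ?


√77 satisfies x² - 77 = 0, irreducible over ℚ since 77 is squarefree

Minimal polynomial: x² - 77


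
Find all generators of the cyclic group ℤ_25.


g generates ℤ_n iff gcd(g,n) = 1
Prime factors of 25: 5
Generators are g ∈ {1,...,24} not divisible by any of these primes.
Generators: {1, 2, 3, 4, 6, 7, 8, 9, 11, 12, 13, 14, 16, 17, 18, 19, 21, 22, 23, 24}
Number of generators = φ(25) = 20

Generators of ℤ_25 = {1, 2, 3, 4, 6, 7, 8, 9, 11, 12, 13, 14, 16, 17, 18, 19, 21, 22, 23, 24}


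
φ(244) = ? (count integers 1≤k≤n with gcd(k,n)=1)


Factor n: 244 = 2^2 × 61
φ(n) = n · ∏(1 - 1/p) over distinct primes p | n
φ(244) = 244 · (1 - 1/2) · (1 - 1/61) = 120

φ(244) = 120


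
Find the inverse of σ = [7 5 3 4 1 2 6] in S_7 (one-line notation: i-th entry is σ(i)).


To find σ⁻¹, swap domain and range:
σ(1) = 7 → σ⁻¹(7) = 1
σ(2) = 5 → σ⁻¹(5) = 2
σ(3) = 3 → σ⁻¹(3) = 3
σ(4) = 4 → σ⁻¹(4) = 4
σ(5) = 1 → σ⁻¹(1) = 5
σ(6) = 2 → σ⁻¹(2) = 6
σ(7) = 6 → σ⁻¹(6) = 7

σ⁻¹ = [5 6 3 4 2 7 1]


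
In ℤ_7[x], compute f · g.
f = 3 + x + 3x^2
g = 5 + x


Expand and collect like terms; reduce coefficients mod 7:
x^0: 3·5 = 15 ≡ 1 (mod 7)
x^1: 3·1 + 1·5 = 8 ≡ 1 (mod 7)
x^2: 1·1 + 3·5 = 16 ≡ 2 (mod 7)
x^3: 3·1 = 3 ≡ 3 (mod 7)
Result: 1 + x + 2x^2 + 3x^3

f · g = 1 + x + 2x^2 + 3x^3


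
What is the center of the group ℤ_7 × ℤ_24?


Z(G) = {g ∈ G | gx = xg for all x ∈ G}
Direct product of abelian groups is abelian, so Z(G) = G

Z(ℤ_7 × ℤ_24) = ℤ_7 × ℤ_24


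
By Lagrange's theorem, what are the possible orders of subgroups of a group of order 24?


Lagrange's theorem: |H| divides |G|
|G| = 24
Divisors of 24: 1, 2, 3, 4, 6, 8, 12, 24

Possible subgroup orders: {1, 2, 3, 4, 6, 8, 12, 24}


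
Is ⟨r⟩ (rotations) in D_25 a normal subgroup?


H = ⟨r⟩ (rotations) in D_25
The rotation subgroup ⟨r⟩ has index 2 in D_25, so it is normal

Yes, normal subgroup


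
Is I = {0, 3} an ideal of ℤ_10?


Check ideal conditions for I = {0, 3} in ℤ_10:
(1) I is an additive subgroup? No
(2) For r ∈ ℤ_10 and a ∈ I: r·a ∈ I? No  [counterexample: r=2, a=3, r·a mod 10 = 6 ∉ I]

No, I is not an ideal of ℤ_10


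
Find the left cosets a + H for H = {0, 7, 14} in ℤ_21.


H = {0, 7, 14}, |H| = 3
Number of cosets = |G|/|H| = 21/3 = 7
0 + H = {0, 7, 14}
1 + H = {1, 8, 15}
2 + H = {2, 9, 16}
3 + H = {3, 10, 17}
4 + H = {4, 11, 18}
5 + H = {5, 12, 19}
6 + H = {6, 13, 20}

Cosets: 0+H={0,7,14}; 1+H={1,8,15}; 2+H={2,9,16}; 3+H={3,10,17}; 4+H={4,11,18}; 5+H={5,12,19}; 6+H={6,13,20}


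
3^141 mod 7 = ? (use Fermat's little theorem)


Fermat's little theorem: if p is prime and gcd(a,p)=1, then a^(p-1) ≡ 1 (mod p)
p = 7 is prime, gcd(3,7) = 1
Reduce exponent: 141 mod 6 = 3
So 3^141 ≡ 3^3 (mod 7)
3^3 mod 7 = 6

3^141 ≡ 6 (mod 7)


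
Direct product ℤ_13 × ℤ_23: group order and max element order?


|ℤ_13 × ℤ_23| = 13 × 23 = 299
Max element order = lcm(13,23) = 299
Cyclic? Yes (gcd=1)

|ℤ_13×ℤ_23| = 299, max element order = 299


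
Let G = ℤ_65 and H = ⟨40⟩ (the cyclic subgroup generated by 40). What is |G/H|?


|⟨40⟩| = n / gcd(40, 65) = 65 / 5 = 13
H is normal (ℤ_65 is abelian).
|G/H| = |G| / |H| = 65 / 13 = 5

|G/H| = 5


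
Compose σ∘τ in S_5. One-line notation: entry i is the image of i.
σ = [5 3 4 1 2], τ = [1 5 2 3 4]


σ∘τ: apply τ first, then σ
1 →τ 1 →σ 5
2 →τ 5 →σ 2
3 →τ 2 →σ 3
4 →τ 3 →σ 4
5 →τ 4 →σ 1

σ∘τ = [5 2 3 4 1]


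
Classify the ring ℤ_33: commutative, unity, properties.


ℤ_33 is a commutative ring with unity 1; 33 = 3×11 is composite, so 3·11 ≡ 0 gives zero divisors (not an integral domain)
Commutative: Yes
Integral domain: No
Has unity: Yes

ℤ_33: Commutative=Yes, Unity=Yes


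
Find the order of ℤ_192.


ℤ_n has n elements.

|ℤ_192| = 192


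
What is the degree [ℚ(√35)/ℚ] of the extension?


√35 has minimal polynomial x² - 35 (irreducible over ℚ since 35 is squarefree)

[ℚ(√35)/ℚ] = 2


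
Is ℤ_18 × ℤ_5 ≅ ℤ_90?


Comparing ℤ_18 × ℤ_5 and ℤ_90:
gcd(18,5) = 1, so ℤ_18 × ℤ_5 ≅ ℤ_90 (CRT)

Yes, ℤ_18 × ℤ_5 ≅ ℤ_90


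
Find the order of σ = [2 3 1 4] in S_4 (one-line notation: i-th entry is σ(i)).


Cycle decomposition: (1 2 3)
Cycle lengths: 3
Order = lcm(3) = 3

ord(σ) = 3


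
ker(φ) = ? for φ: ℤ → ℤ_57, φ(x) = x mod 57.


Kernel = preimage of identity
ker(φ) = {x ∈ ℤ : x ≡ 0 (mod 57)} = 57ℤ = {0, ±57, ±114, ...}

ker(φ) = 57ℤ


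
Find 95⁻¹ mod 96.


Use the extended Euclidean algorithm to write 1 = 95·s + 96·t; then s mod 96 is the inverse.
Euclidean algorithm:
  95 = 0·96 + 95
  96 = 1·95 + 1
  95 = 95·1 + 0
gcd(95,96) = 1
Back-substitution gives: 95·(-1) + 96·(1) = 1
So 95⁻¹ ≡ -1 ≡ 95 (mod 96)
Check: 95 × 95 = 9025 ≡ 1 (mod 96) ✓

95⁻¹ ≡ 95 (mod 96)


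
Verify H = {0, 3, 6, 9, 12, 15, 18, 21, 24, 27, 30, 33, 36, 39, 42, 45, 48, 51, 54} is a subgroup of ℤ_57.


Subgroup test for H = {0, 3, 6, 9, 12, 15, 18, 21, 24, 27, 30, 33, 36, 39, 42, 45, 48, 51, 54} in (ℤ_57, +):
(1) 0 ∈ H? Yes
(2) Closure: for all a,b ∈ H, (a+b) mod 57 ∈ H? Yes
(3) Inverses: for all a ∈ H, -a mod 57 ∈ H? Yes

Yes, H is a subgroup of ℤ_57


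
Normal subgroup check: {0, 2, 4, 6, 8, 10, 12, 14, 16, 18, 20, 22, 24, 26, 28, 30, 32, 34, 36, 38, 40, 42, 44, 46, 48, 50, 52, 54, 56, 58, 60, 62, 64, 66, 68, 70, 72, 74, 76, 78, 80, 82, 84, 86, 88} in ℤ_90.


H = {0, 2, 4, 6, 8, 10, 12, 14, 16, 18, 20, 22, 24, 26, 28, 30, 32, 34, 36, 38, 40, 42, 44, 46, 48, 50, 52, 54, 56, 58, 60, 62, 64, 66, 68, 70, 72, 74, 76, 78, 80, 82, 84, 86, 88} in ℤ_90
ℤ_90 is abelian; every subgroup of an abelian group is normal

Yes, normal subgroup


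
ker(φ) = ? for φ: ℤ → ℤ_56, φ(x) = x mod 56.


Kernel = preimage of identity
ker(φ) = {x ∈ ℤ : x ≡ 0 (mod 56)} = 56ℤ = {0, ±56, ±112, ...}

ker(φ) = 56ℤ


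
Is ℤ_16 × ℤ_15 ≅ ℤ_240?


Comparing ℤ_16 × ℤ_15 and ℤ_240:
gcd(16,15) = 1, so ℤ_16 × ℤ_15 ≅ ℤ_240 (CRT)

Yes, ℤ_16 × ℤ_15 ≅ ℤ_240


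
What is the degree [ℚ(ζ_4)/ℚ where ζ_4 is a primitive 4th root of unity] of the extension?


[ℚ(ζ_n):ℚ] = deg Φ_n(x) = φ(n). Here φ(4) = 2

[ℚ(ζ_4)/ℚ where ζ_4 is a primitive 4th root of unity] = 2


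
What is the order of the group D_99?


|D_n| = 2n (n rotations and n reflections)
|D_99| = 2×99 = 198

|D_99| = 198


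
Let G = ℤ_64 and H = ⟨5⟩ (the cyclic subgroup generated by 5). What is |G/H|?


|⟨5⟩| = n / gcd(5, 64) = 64 / 1 = 64
H is normal (ℤ_64 is abelian).
|G/H| = |G| / |H| = 64 / 64 = 1

|G/H| = 1


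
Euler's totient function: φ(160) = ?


Factor n: 160 = 2^5 × 5
φ(n) = n · ∏(1 - 1/p) over distinct primes p | n
φ(160) = 160 · (1 - 1/2) · (1 - 1/5) = 64

φ(160) = 64


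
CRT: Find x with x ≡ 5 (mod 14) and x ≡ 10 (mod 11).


m₁ = 14, m₂ = 11, gcd = 1, so CRT applies. M = m₁·m₂ = 154
Let M₁ = M/m₁ = 11, M₂ = M/m₂ = 14
Find y₁ ≡ M₁⁻¹ (mod m₁): 11⁻¹ ≡ 9 (mod 14)
Find y₂ ≡ M₂⁻¹ (mod m₂): 14⁻¹ ≡ 4 (mod 11)
x = a₁·M₁·y₁ + a₂·M₂·y₂ = 5·11·9 + 10·14·4 = 1055
Reduce mod 154: x ≡ 131
Check: 131 mod 14 = 5 ✓, 131 mod 11 = 10 ✓

x ≡ 131 (mod 154)


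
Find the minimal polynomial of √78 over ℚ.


√78 satisfies x² - 78 = 0, irreducible over ℚ since 78 is squarefree

Minimal polynomial: x² - 78


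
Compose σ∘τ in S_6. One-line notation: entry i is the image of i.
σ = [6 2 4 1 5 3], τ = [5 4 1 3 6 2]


σ∘τ: apply τ first, then σ
1 →τ 5 →σ 5
2 →τ 4 →σ 1
3 →τ 1 →σ 6
4 →τ 3 →σ 4
5 →τ 6 →σ 3
6 →τ 2 →σ 2

σ∘τ = [5 1 6 4 3 2]


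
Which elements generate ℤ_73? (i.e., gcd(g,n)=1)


g generates ℤ_n iff gcd(g,n) = 1
Prime factors of 73: 73
Generators are g ∈ {1,...,72} not divisible by any of these primes.
Generators: {1, 2, 3, 4, 5, 6, 7, 8, 9, 10, 11, 12, 13, 14, 15, 16, 17, 18, 19, 20, 21, 22, 23, 24, 25, 26, 27, 28, 29, 30, 31, 32, 33, 34, 35, 36, 37, 38, 39, 40, 41, 42, 43, 44, 45, 46, 47, 48, 49, 50, 51, 52, 53, 54, 55, 56, 57, 58, 59, 60, 61, 62, 63, 64, 65, 66, 67, 68, 69, 70, 71, 72}
Number of generators = φ(73) = 72

Generators of ℤ_73 = {1, 2, 3, 4, 5, 6, 7, 8, 9, 10, 11, 12, 13, 14, 15, 16, 17, 18, 19, 20, 21, 22, 23, 24, 25, 26, 27, 28, 29, 30, 31, 32, 33, 34, 35, 36, 37, 38, 39, 40, 41, 42, 43, 44, 45, 46, 47, 48, 49, 50, 51, 52, 53, 54, 55, 56, 57, 58, 59, 60, 61, 62, 63, 64, 65, 66, 67, 68, 69, 70, 71, 72}


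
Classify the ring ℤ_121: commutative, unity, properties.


ℤ_121 is a commutative ring with unity 1; 121 = 11×11 is composite, so 11·11 ≡ 0 gives zero divisors (not an integral domain)
Commutative: Yes
Integral domain: No
Has unity: Yes

ℤ_121: Commutative=Yes, Unity=Yes


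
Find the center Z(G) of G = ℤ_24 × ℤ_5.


Z(G) = {g ∈ G | gx = xg for all x ∈ G}
Direct product of abelian groups is abelian, so Z(G) = G

Z(ℤ_24 × ℤ_5) = ℤ_24 × ℤ_5


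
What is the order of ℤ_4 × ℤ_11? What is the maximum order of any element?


|ℤ_4 × ℤ_11| = 4 × 11 = 44
Max element order = lcm(4,11) = 44
Cyclic? Yes (gcd=1)

|ℤ_4×ℤ_11| = 44, max element order = 44


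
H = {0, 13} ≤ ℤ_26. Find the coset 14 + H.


14 + H = {14 + h (mod 26) : h ∈ H}
14+0=14, 14+13=1
14 + H = {1, 14} = 1 + H

14 + H = {1, 14}


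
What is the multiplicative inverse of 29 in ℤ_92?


Use the extended Euclidean algorithm to write 1 = 29·s + 92·t; then s mod 92 is the inverse.
Euclidean algorithm:
  29 = 0·92 + 29
  92 = 3·29 + 5
  29 = 5·5 + 4
  5 = 1·4 + 1
  4 = 4·1 + 0
gcd(29,92) = 1
Back-substitution gives: 29·(-19) + 92·(6) = 1
So 29⁻¹ ≡ -19 ≡ 73 (mod 92)
Check: 29 × 73 = 2117 ≡ 1 (mod 92) ✓

29⁻¹ ≡ 73 (mod 92)


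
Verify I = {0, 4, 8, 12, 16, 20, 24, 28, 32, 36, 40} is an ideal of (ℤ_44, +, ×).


Check ideal conditions for I = {0, 4, 8, 12, 16, 20, 24, 28, 32, 36, 40} in ℤ_44:
(1) I is an additive subgroup? Yes
(2) For r ∈ ℤ_44 and a ∈ I: r·a ∈ I? Yes

Yes, I is an ideal of ℤ_44


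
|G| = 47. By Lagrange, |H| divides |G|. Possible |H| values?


Lagrange's theorem: |H| divides |G|
|G| = 47
Divisors of 47: 1, 47

Possible subgroup orders: {1, 47}


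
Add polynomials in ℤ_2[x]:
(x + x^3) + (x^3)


Add coefficients mod 2:
x^0: 0 + 0 = 0 (mod 2)
x^1: 1 + 0 = 1 (mod 2)
x^2: 0 + 0 = 0 (mod 2)
x^3: 1 + 1 = 0 (mod 2)
Result: x

f + g = x


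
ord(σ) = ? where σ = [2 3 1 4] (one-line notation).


Cycle decomposition: (1 2 3)
Cycle lengths: 3
Order = lcm(3) = 3

ord(σ) = 3


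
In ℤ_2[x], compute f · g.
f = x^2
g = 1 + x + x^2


Expand and collect like terms; reduce coefficients mod 2:
x^0: 0·1 = 0 ≡ 0 (mod 2)
x^1: 0·1 + 0·1 = 0 ≡ 0 (mod 2)
x^2: 0·1 + 0·1 + 1·1 = 1 ≡ 1 (mod 2)
x^3: 0·1 + 1·1 = 1 ≡ 1 (mod 2)
x^4: 1·1 = 1 ≡ 1 (mod 2)
Result: x^2 + x^3 + x^4

f · g = x^2 + x^3 + x^4


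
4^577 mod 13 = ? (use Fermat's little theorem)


Fermat's little theorem: if p is prime and gcd(a,p)=1, then a^(p-1) ≡ 1 (mod p)
p = 13 is prime, gcd(4,13) = 1
Reduce exponent: 577 mod 12 = 1
So 4^577 ≡ 4^1 (mod 13)
4^1 mod 13 = 4

4^577 ≡ 4 (mod 13)


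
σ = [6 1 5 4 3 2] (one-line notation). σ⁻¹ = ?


To find σ⁻¹, swap domain and range:
σ(1) = 6 → σ⁻¹(6) = 1
σ(2) = 1 → σ⁻¹(1) = 2
σ(3) = 5 → σ⁻¹(5) = 3
σ(4) = 4 → σ⁻¹(4) = 4
σ(5) = 3 → σ⁻¹(3) = 5
σ(6) = 2 → σ⁻¹(2) = 6

σ⁻¹ = [2 6 5 4 3 1]


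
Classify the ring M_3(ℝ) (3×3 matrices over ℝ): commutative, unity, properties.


Matrix multiplication is non-commutative for n ≥ 2; the identity matrix I is the unity; singular matrices give zero divisors, so not an integral domain
Commutative: No
Integral domain: No
Has unity: Yes

M_3(ℝ) (3×3 matrices over ℝ): Commutative=No, Unity=Yes


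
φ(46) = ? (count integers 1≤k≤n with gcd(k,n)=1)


Factor n: 46 = 2 × 23
φ(n) = n · ∏(1 - 1/p) over distinct primes p | n
φ(46) = 46 · (1 - 1/2) · (1 - 1/23) = 22

φ(46) = 22


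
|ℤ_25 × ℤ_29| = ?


|A × B| = |A| · |B|
|ℤ_25 × ℤ_29| = 25 × 29 = 725

|ℤ_25 × ℤ_29| = 725


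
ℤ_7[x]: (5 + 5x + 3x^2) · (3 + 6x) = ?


Expand and collect like terms; reduce coefficients mod 7:
x^0: 5·3 = 15 ≡ 1 (mod 7)
x^1: 5·6 + 5·3 = 45 ≡ 3 (mod 7)
x^2: 5·6 + 3·3 = 39 ≡ 4 (mod 7)
x^3: 3·6 = 18 ≡ 4 (mod 7)
Result: 1 + 3x + 4x^2 + 4x^3

f · g = 1 + 3x + 4x^2 + 4x^3


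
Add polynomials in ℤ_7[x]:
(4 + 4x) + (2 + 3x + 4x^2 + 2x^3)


Add coefficients mod 7:
x^0: 4 + 2 = 6 (mod 7)
x^1: 4 + 3 = 0 (mod 7)
x^2: 0 + 4 = 4 (mod 7)
x^3: 0 + 2 = 2 (mod 7)
Result: 6 + 4x^2 + 2x^3

f + g = 6 + 4x^2 + 2x^3


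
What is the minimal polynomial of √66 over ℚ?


√66 satisfies x² - 66 = 0, irreducible over ℚ since 66 is squarefree

Minimal polynomial: x² - 66


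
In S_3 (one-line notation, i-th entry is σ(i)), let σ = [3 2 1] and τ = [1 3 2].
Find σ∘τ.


σ∘τ: apply τ first, then σ
1 →τ 1 →σ 3
2 →τ 3 →σ 1
3 →τ 2 →σ 2

σ∘τ = [3 1 2]


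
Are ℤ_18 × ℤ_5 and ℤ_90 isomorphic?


Comparing ℤ_18 × ℤ_5 and ℤ_90:
gcd(18,5) = 1, so ℤ_18 × ℤ_5 ≅ ℤ_90 (CRT)

Yes, ℤ_18 × ℤ_5 ≅ ℤ_90


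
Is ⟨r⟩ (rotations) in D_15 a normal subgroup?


H = ⟨r⟩ (rotations) in D_15
The rotation subgroup ⟨r⟩ has index 2 in D_15, so it is normal

Yes, normal subgroup


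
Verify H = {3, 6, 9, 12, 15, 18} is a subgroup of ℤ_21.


Subgroup test for H = {3, 6, 9, 12, 15, 18} in (ℤ_21, +):
(1) 0 ∈ H? No
(2) Closure: for all a,b ∈ H, (a+b) mod 21 ∈ H? No  [counterexample: 3 + 18 = 0 ∉ H]
(3) Inverses: for all a ∈ H, -a mod 21 ∈ H? Yes

No, H is not a subgroup of ℤ_21


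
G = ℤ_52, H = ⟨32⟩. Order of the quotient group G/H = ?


|⟨32⟩| = n / gcd(32, 52) = 52 / 4 = 13
H is normal (ℤ_52 is abelian).
|G/H| = |G| / |H| = 52 / 13 = 4

|G/H| = 4


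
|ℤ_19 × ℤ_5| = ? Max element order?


|ℤ_19 × ℤ_5| = 19 × 5 = 95
Max element order = lcm(19,5) = 95
Cyclic? Yes (gcd=1)

|ℤ_19×ℤ_5| = 95, max element order = 95


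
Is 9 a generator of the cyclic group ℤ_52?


g generates ℤ_n iff gcd(g, n) = 1
gcd(9, 52) = 1
Since gcd = 1, 9 is a generator.

Yes, 9 generates ℤ_52


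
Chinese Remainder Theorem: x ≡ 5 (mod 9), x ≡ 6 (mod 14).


m₁ = 9, m₂ = 14, gcd = 1, so CRT applies. M = m₁·m₂ = 126
Let M₁ = M/m₁ = 14, M₂ = M/m₂ = 9
Find y₁ ≡ M₁⁻¹ (mod m₁): 14⁻¹ ≡ 2 (mod 9)
Find y₂ ≡ M₂⁻¹ (mod m₂): 9⁻¹ ≡ 11 (mod 14)
x = a₁·M₁·y₁ + a₂·M₂·y₂ = 5·14·2 + 6·9·11 = 734
Reduce mod 126: x ≡ 104
Check: 104 mod 9 = 5 ✓, 104 mod 14 = 6 ✓

x ≡ 104 (mod 126)


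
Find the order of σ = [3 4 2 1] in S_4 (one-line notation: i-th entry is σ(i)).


Cycle decomposition: (1 3 2 4)
Cycle lengths: 4
Order = lcm(4) = 4

ord(σ) = 4


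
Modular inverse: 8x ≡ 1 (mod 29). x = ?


Use the extended Euclidean algorithm to write 1 = 8·s + 29·t; then s mod 29 is the inverse.
Euclidean algorithm:
  8 = 0·29 + 8
  29 = 3·8 + 5
  8 = 1·5 + 3
  5 = 1·3 + 2
  3 = 1·2 + 1
  2 = 2·1 + 0
gcd(8,29) = 1
Back-substitution gives: 8·(11) + 29·(-3) = 1
So 8⁻¹ ≡ 11 ≡ 11 (mod 29)
Check: 8 × 11 = 88 ≡ 1 (mod 29) ✓

8⁻¹ ≡ 11 (mod 29)


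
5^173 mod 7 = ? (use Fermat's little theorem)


Fermat's little theorem: if p is prime and gcd(a,p)=1, then a^(p-1) ≡ 1 (mod p)
p = 7 is prime, gcd(5,7) = 1
Reduce exponent: 173 mod 6 = 5
So 5^173 ≡ 5^5 (mod 7)
5^5 mod 7 = 3

5^173 ≡ 3 (mod 7)


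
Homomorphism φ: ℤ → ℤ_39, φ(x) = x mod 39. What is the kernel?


Kernel = preimage of identity
ker(φ) = {x ∈ ℤ : x ≡ 0 (mod 39)} = 39ℤ = {0, ±39, ±78, ...}

ker(φ) = 39ℤ


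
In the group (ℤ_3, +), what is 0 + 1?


Operation: addition mod 3
0 + 1 = (a + b) mod 3 with a = 0, b = 1

0 + 1 = 1


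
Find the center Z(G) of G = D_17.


Z(G) = {g ∈ G | gx = xg for all x ∈ G}
For odd n, Z(D_n) = {e}: no nontrivial rotation commutes with all reflections

Z(D_17) = {e}


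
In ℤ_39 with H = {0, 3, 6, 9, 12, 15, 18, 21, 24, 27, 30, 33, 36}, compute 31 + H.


31 + H = {31 + h (mod 39) : h ∈ H}
31+0=31, 31+3=34, 31+6=37, 31+9=1, 31+12=4, 31+15=7, 31+18=10, 31+21=13, 31+24=16, 31+27=19, 31+30=22, 31+33=25, 31+36=28
31 + H = {1, 4, 7, 10, 13, 16, 19, 22, 25, 28, 31, 34, 37} = 1 + H

31 + H = {1, 4, 7, 10, 13, 16, 19, 22, 25, 28, 31, 34, 37}


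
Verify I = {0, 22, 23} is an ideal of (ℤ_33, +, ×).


Check ideal conditions for I = {0, 22, 23} in ℤ_33:
(1) I is an additive subgroup? No
(2) For r ∈ ℤ_33 and a ∈ I: r·a ∈ I? No  [counterexample: r=2, a=22, r·a mod 33 = 11 ∉ I]

No, I is not an ideal of ℤ_33


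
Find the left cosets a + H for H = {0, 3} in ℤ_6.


H = {0, 3}, |H| = 2
Number of cosets = |G|/|H| = 6/2 = 3
0 + H = {0, 3}
1 + H = {1, 4}
2 + H = {2, 5}

Cosets: 0+H={0,3}; 1+H={1,4}; 2+H={2,5}
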